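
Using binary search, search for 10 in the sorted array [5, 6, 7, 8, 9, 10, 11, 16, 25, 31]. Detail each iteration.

Binary search for 10 in [5, 6, 7, 8, 9, 10, 11, 16, 25, 31]:

lo=0, hi=9, mid=4, arr[mid]=9 -> 9 < 10, search right half
lo=5, hi=9, mid=7, arr[mid]=16 -> 16 > 10, search left half
lo=5, hi=6, mid=5, arr[mid]=10 -> Found target at index 5!

Binary search finds 10 at index 5 after 3 comparisons. The search repeatedly halves the search space by comparing with the middle element.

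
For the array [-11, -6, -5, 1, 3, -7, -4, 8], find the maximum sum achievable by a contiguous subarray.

Using Kadane's algorithm on [-11, -6, -5, 1, 3, -7, -4, 8]:

Scanning through the array:
Position 1 (value -6): max_ending_here = -6, max_so_far = -6
Position 2 (value -5): max_ending_here = -5, max_so_far = -5
Position 3 (value 1): max_ending_here = 1, max_so_far = 1
Position 4 (value 3): max_ending_here = 4, max_so_far = 4
Position 5 (value -7): max_ending_here = -3, max_so_far = 4
Position 6 (value -4): max_ending_here = -4, max_so_far = 4
Position 7 (value 8): max_ending_here = 8, max_so_far = 8

Maximum subarray: [8]
Maximum sum: 8

The maximum subarray is [8] with sum 8. This subarray runs from index 7 to index 7.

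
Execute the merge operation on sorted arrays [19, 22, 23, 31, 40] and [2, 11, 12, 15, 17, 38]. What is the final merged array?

Merging process:

Compare 19 vs 2: take 2 from right. Merged: [2]
Compare 19 vs 11: take 11 from right. Merged: [2, 11]
Compare 19 vs 12: take 12 from right. Merged: [2, 11, 12]
Compare 19 vs 15: take 15 from right. Merged: [2, 11, 12, 15]
Compare 19 vs 17: take 17 from right. Merged: [2, 11, 12, 15, 17]
Compare 19 vs 38: take 19 from left. Merged: [2, 11, 12, 15, 17, 19]
Compare 22 vs 38: take 22 from left. Merged: [2, 11, 12, 15, 17, 19, 22]
Compare 23 vs 38: take 23 from left. Merged: [2, 11, 12, 15, 17, 19, 22, 23]
Compare 31 vs 38: take 31 from left. Merged: [2, 11, 12, 15, 17, 19, 22, 23, 31]
Compare 40 vs 38: take 38 from right. Merged: [2, 11, 12, 15, 17, 19, 22, 23, 31, 38]
Append remaining from left: [40]. Merged: [2, 11, 12, 15, 17, 19, 22, 23, 31, 38, 40]

Final merged array: [2, 11, 12, 15, 17, 19, 22, 23, 31, 38, 40]
Total comparisons: 10

The merged array is [2, 11, 12, 15, 17, 19, 22, 23, 31, 38, 40], requiring 10 comparisons. The merge step runs in O(n) time where n is the total number of elements.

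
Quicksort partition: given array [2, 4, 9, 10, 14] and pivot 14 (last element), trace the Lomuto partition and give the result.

Lomuto partition with pivot = 14:

Initial array: [2, 4, 9, 10, 14]

arr[0]=2 <= 14: swap with position 0, array becomes [2, 4, 9, 10, 14]
arr[1]=4 <= 14: swap with position 1, array becomes [2, 4, 9, 10, 14]
arr[2]=9 <= 14: swap with position 2, array becomes [2, 4, 9, 10, 14]
arr[3]=10 <= 14: swap with position 3, array becomes [2, 4, 9, 10, 14]

Place pivot at position 4: [2, 4, 9, 10, 14]
Pivot position: 4

After partitioning with pivot 14, the array becomes [2, 4, 9, 10, 14]. The pivot is placed at index 4. All elements to the left of the pivot are <= 14, and all elements to the right are > 14.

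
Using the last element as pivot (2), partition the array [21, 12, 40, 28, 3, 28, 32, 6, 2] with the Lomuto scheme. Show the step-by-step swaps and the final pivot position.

Lomuto partition with pivot = 2:

Initial array: [21, 12, 40, 28, 3, 28, 32, 6, 2]

arr[0]=21 > 2: no swap
arr[1]=12 > 2: no swap
arr[2]=40 > 2: no swap
arr[3]=28 > 2: no swap
arr[4]=3 > 2: no swap
arr[5]=28 > 2: no swap
arr[6]=32 > 2: no swap
arr[7]=6 > 2: no swap

Place pivot at position 0: [2, 12, 40, 28, 3, 28, 32, 6, 21]
Pivot position: 0

After partitioning with pivot 2, the array becomes [2, 12, 40, 28, 3, 28, 32, 6, 21]. The pivot is placed at index 0. All elements to the left of the pivot are <= 2, and all elements to the right are > 2.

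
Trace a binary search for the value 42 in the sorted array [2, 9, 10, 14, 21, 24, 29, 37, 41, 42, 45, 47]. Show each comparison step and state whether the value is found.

Binary search for 42 in [2, 9, 10, 14, 21, 24, 29, 37, 41, 42, 45, 47]:

lo=0, hi=11, mid=5, arr[mid]=24 -> 24 < 42, search right half
lo=6, hi=11, mid=8, arr[mid]=41 -> 41 < 42, search right half
lo=9, hi=11, mid=10, arr[mid]=45 -> 45 > 42, search left half
lo=9, hi=9, mid=9, arr[mid]=42 -> Found target at index 9!

Binary search finds 42 at index 9 after 4 comparisons. The search repeatedly halves the search space by comparing with the middle element.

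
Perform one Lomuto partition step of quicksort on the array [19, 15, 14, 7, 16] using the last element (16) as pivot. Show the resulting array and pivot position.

Lomuto partition with pivot = 16:

Initial array: [19, 15, 14, 7, 16]

arr[0]=19 > 16: no swap
arr[1]=15 <= 16: swap with position 0, array becomes [15, 19, 14, 7, 16]
arr[2]=14 <= 16: swap with position 1, array becomes [15, 14, 19, 7, 16]
arr[3]=7 <= 16: swap with position 2, array becomes [15, 14, 7, 19, 16]

Place pivot at position 3: [15, 14, 7, 16, 19]
Pivot position: 3

After partitioning with pivot 16, the array becomes [15, 14, 7, 16, 19]. The pivot is placed at index 3. All elements to the left of the pivot are <= 16, and all elements to the right are > 16.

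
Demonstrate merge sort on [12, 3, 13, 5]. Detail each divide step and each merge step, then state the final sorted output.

Merge sort trace:

Split: [12, 3, 13, 5] -> [12, 3] and [13, 5]
  Split: [12, 3] -> [12] and [3]
  Merge: [12] + [3] -> [3, 12]
  Split: [13, 5] -> [13] and [5]
  Merge: [13] + [5] -> [5, 13]
Merge: [3, 12] + [5, 13] -> [3, 5, 12, 13]

Final sorted array: [3, 5, 12, 13]

The merge sort proceeds by recursively splitting the array and merging sorted halves.
After all merges, the sorted array is [3, 5, 12, 13].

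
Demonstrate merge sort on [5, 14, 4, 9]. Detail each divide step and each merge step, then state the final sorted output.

Merge sort trace:

Split: [5, 14, 4, 9] -> [5, 14] and [4, 9]
  Split: [5, 14] -> [5] and [14]
  Merge: [5] + [14] -> [5, 14]
  Split: [4, 9] -> [4] and [9]
  Merge: [4] + [9] -> [4, 9]
Merge: [5, 14] + [4, 9] -> [4, 5, 9, 14]

Final sorted array: [4, 5, 9, 14]

The merge sort proceeds by recursively splitting the array and merging sorted halves.
After all merges, the sorted array is [4, 5, 9, 14].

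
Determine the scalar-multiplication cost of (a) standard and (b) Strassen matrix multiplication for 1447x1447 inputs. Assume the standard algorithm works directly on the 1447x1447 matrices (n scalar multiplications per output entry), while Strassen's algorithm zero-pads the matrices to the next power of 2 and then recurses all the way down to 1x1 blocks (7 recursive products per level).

Matrix multiplication for 1447x1447 matrices:

Strassen's algorithm requires power-of-2 dimensions. Pad 1447x1447 to 2048x2048 (next power of 2).

Standard algorithm: 1447^3 = 3029741623 multiplications
Strassen's algorithm: 7^(log2(2048)) = 7^11 = 1977326743 multiplications
Savings: 3029741623 - 1977326743 = 1052414880 multiplications

Standard: 3029741623 multiplications (1447^3). Strassen: 1977326743 multiplications (7^11, after padding to 2048x2048). Strassen reduces 8 recursive multiplications to 7 at each level.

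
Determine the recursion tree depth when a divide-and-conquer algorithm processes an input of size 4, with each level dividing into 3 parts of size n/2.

For divide and conquer with division factor 2:

Problem sizes at each level:
Level 0: 4
Level 1: 2
Level 2: 1

The root is level 0 and the size-1 base case is level 2 (the tree spans levels 0 through 2, i.e. 3 levels counting the root), so the depth is the number of divisions: log_2(4) = 2

The recursion tree depth is log_2(4) = 2. At each level, the problem size is divided by 2, so it takes 2 divisions to reduce to a base case of size 1. The algorithm makes 3 recursive calls at each level.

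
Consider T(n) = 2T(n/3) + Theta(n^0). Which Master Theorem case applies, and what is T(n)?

Master Theorem for T(n) = 2T(n/3) + O(n^0):

a = 2, b = 3, c = 0
log_b(a) = log_3(2) = 0.6309

Case 1: c = 0 < log_3(2) = 0.6309
T(n) = O(n^(log_3 2))

For T(n) = 2T(n/3) + O(n^0): log_3(2) = 0.6309. This is Case 1 of the Master Theorem (c < log_b(a), work dominated by leaves), giving O(n^(log_3 2)).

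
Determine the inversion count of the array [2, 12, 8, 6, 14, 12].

Finding inversions in [2, 12, 8, 6, 14, 12]:

(1, 2): arr[1]=12 > arr[2]=8
(1, 3): arr[1]=12 > arr[3]=6
(2, 3): arr[2]=8 > arr[3]=6
(4, 5): arr[4]=14 > arr[5]=12

Total inversions: 4

The array has 4 inversion(s): (1,2), (1,3), (2,3), (4,5). Each pair (i,j) satisfies i < j and arr[i] > arr[j].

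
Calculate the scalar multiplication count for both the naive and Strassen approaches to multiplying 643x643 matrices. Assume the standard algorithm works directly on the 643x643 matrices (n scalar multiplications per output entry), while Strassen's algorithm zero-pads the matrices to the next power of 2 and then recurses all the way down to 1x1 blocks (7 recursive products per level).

Matrix multiplication for 643x643 matrices:

Strassen's algorithm requires power-of-2 dimensions. Pad 643x643 to 1024x1024 (next power of 2).

Standard algorithm: 643^3 = 265847707 multiplications
Strassen's algorithm: 7^(log2(1024)) = 7^10 = 282475249 multiplications
Difference: 265847707 - 282475249 = -16627542 (Strassen uses MORE here due to padding overhead — for small or just-over-power-of-2 n, padding can outweigh the per-level savings)

Standard: 265847707 multiplications (643^3). Strassen: 282475249 multiplications (7^10, after padding to 1024x1024). Strassen reduces 8 recursive multiplications to 7 at each level.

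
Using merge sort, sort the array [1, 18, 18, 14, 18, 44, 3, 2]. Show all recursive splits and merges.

Merge sort trace:

Split: [1, 18, 18, 14, 18, 44, 3, 2] -> [1, 18, 18, 14] and [18, 44, 3, 2]
  Split: [1, 18, 18, 14] -> [1, 18] and [18, 14]
    Split: [1, 18] -> [1] and [18]
    Merge: [1] + [18] -> [1, 18]
    Split: [18, 14] -> [18] and [14]
    Merge: [18] + [14] -> [14, 18]
  Merge: [1, 18] + [14, 18] -> [1, 14, 18, 18]
  Split: [18, 44, 3, 2] -> [18, 44] and [3, 2]
    Split: [18, 44] -> [18] and [44]
    Merge: [18] + [44] -> [18, 44]
    Split: [3, 2] -> [3] and [2]
    Merge: [3] + [2] -> [2, 3]
  Merge: [18, 44] + [2, 3] -> [2, 3, 18, 44]
Merge: [1, 14, 18, 18] + [2, 3, 18, 44] -> [1, 2, 3, 14, 18, 18, 18, 44]

Final sorted array: [1, 2, 3, 14, 18, 18, 18, 44]

The merge sort proceeds by recursively splitting the array and merging sorted halves.
After all merges, the sorted array is [1, 2, 3, 14, 18, 18, 18, 44].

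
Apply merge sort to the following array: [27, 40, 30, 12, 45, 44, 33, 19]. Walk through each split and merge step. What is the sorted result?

Merge sort trace:

Split: [27, 40, 30, 12, 45, 44, 33, 19] -> [27, 40, 30, 12] and [45, 44, 33, 19]
  Split: [27, 40, 30, 12] -> [27, 40] and [30, 12]
    Split: [27, 40] -> [27] and [40]
    Merge: [27] + [40] -> [27, 40]
    Split: [30, 12] -> [30] and [12]
    Merge: [30] + [12] -> [12, 30]
  Merge: [27, 40] + [12, 30] -> [12, 27, 30, 40]
  Split: [45, 44, 33, 19] -> [45, 44] and [33, 19]
    Split: [45, 44] -> [45] and [44]
    Merge: [45] + [44] -> [44, 45]
    Split: [33, 19] -> [33] and [19]
    Merge: [33] + [19] -> [19, 33]
  Merge: [44, 45] + [19, 33] -> [19, 33, 44, 45]
Merge: [12, 27, 30, 40] + [19, 33, 44, 45] -> [12, 19, 27, 30, 33, 40, 44, 45]

Final sorted array: [12, 19, 27, 30, 33, 40, 44, 45]

The merge sort proceeds by recursively splitting the array and merging sorted halves.
After all merges, the sorted array is [12, 19, 27, 30, 33, 40, 44, 45].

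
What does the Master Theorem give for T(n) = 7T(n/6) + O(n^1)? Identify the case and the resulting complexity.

Master Theorem for T(n) = 7T(n/6) + O(n^1):

a = 7, b = 6, c = 1
log_b(a) = log_6(7) = 1.0860

Case 1: c = 1 < log_6(7) = 1.0860
T(n) = O(n^(log_6 7))

For T(n) = 7T(n/6) + O(n^1): log_6(7) = 1.0860. This is Case 1 of the Master Theorem (c < log_b(a), work dominated by leaves), giving O(n^(log_6 7)).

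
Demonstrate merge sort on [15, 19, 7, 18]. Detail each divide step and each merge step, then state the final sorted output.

Merge sort trace:

Split: [15, 19, 7, 18] -> [15, 19] and [7, 18]
  Split: [15, 19] -> [15] and [19]
  Merge: [15] + [19] -> [15, 19]
  Split: [7, 18] -> [7] and [18]
  Merge: [7] + [18] -> [7, 18]
Merge: [15, 19] + [7, 18] -> [7, 15, 18, 19]

Final sorted array: [7, 15, 18, 19]

The merge sort proceeds by recursively splitting the array and merging sorted halves.
After all merges, the sorted array is [7, 15, 18, 19].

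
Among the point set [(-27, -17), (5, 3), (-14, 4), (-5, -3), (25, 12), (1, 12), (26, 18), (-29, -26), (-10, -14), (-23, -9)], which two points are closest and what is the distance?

Computing all pairwise distances among 10 points:

d((-27, -17), (5, 3)) = 37.7359
d((-27, -17), (-14, 4)) = 24.6982
d((-27, -17), (-5, -3)) = 26.0768
d((-27, -17), (25, 12)) = 59.5399
d((-27, -17), (1, 12)) = 40.3113
d((-27, -17), (26, 18)) = 63.5138
d((-27, -17), (-29, -26)) = 9.2195
d((-27, -17), (-10, -14)) = 17.2627
d((-27, -17), (-23, -9)) = 8.9443
d((5, 3), (-14, 4)) = 19.0263
d((5, 3), (-5, -3)) = 11.6619
d((5, 3), (25, 12)) = 21.9317
d((5, 3), (1, 12)) = 9.8489
d((5, 3), (26, 18)) = 25.807
d((5, 3), (-29, -26)) = 44.6878
d((5, 3), (-10, -14)) = 22.6716
d((5, 3), (-23, -9)) = 30.4631
d((-14, 4), (-5, -3)) = 11.4018
d((-14, 4), (25, 12)) = 39.8121
d((-14, 4), (1, 12)) = 17.0
d((-14, 4), (26, 18)) = 42.3792
d((-14, 4), (-29, -26)) = 33.541
d((-14, 4), (-10, -14)) = 18.4391
d((-14, 4), (-23, -9)) = 15.8114
d((-5, -3), (25, 12)) = 33.541
d((-5, -3), (1, 12)) = 16.1555
d((-5, -3), (26, 18)) = 37.4433
d((-5, -3), (-29, -26)) = 33.2415
d((-5, -3), (-10, -14)) = 12.083
d((-5, -3), (-23, -9)) = 18.9737
d((25, 12), (1, 12)) = 24.0
d((25, 12), (26, 18)) = 6.0828 <-- minimum
d((25, 12), (-29, -26)) = 66.0303
d((25, 12), (-10, -14)) = 43.6005
d((25, 12), (-23, -9)) = 52.3927
d((1, 12), (26, 18)) = 25.7099
d((1, 12), (-29, -26)) = 48.4149
d((1, 12), (-10, -14)) = 28.2312
d((1, 12), (-23, -9)) = 31.8904
d((26, 18), (-29, -26)) = 70.4344
d((26, 18), (-10, -14)) = 48.1664
d((26, 18), (-23, -9)) = 55.9464
d((-29, -26), (-10, -14)) = 22.4722
d((-29, -26), (-23, -9)) = 18.0278
d((-10, -14), (-23, -9)) = 13.9284

Closest pair: (25, 12) and (26, 18) with distance 6.0828

The closest pair is (25, 12) and (26, 18) with Euclidean distance 6.0828. For 10 points, brute-force pairwise comparison is shown above. For large n, the divide-and-conquer algorithm (sort by x, recurse on halves, check the dividing strip) achieves O(n log n).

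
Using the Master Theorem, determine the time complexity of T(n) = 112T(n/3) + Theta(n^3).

Master Theorem for T(n) = 112T(n/3) + O(n^3):

a = 112, b = 3, c = 3
log_b(a) = log_3(112) = 4.2950

Case 1: c = 3 < log_3(112) = 4.2950
T(n) = O(n^(log_3 112))

For T(n) = 112T(n/3) + O(n^3): log_3(112) = 4.2950. This is Case 1 of the Master Theorem (c < log_b(a), work dominated by leaves), giving O(n^(log_3 112)).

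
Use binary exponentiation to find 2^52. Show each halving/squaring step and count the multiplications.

Computing 2^52 by squaring (build up from 2^1; each line after the first costs one multiplication):

2^1 = 2
2^2 = (2^1)^2 = 2^2 = 4
2^3 = 2 * 2^2 = 2 * 4 = 8
2^6 = (2^3)^2 = 8^2 = 64
2^12 = (2^6)^2 = 64^2 = 4096
2^13 = 2 * 2^12 = 2 * 4096 = 8192
2^26 = (2^13)^2 = 8192^2 = 67108864
2^52 = (2^26)^2 = 67108864^2 = 4503599627370496

Result: 4503599627370496
Multiplications needed: 7 (7 lines after 2^1)

2^52 = 4503599627370496. Using exponentiation by squaring, this requires 7 multiplications. The key idea: if the exponent is even, square the half-power; if odd, multiply by the base once.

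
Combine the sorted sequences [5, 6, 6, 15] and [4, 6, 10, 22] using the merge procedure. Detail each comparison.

Merging process:

Compare 5 vs 4: take 4 from right. Merged: [4]
Compare 5 vs 6: take 5 from left. Merged: [4, 5]
Compare 6 vs 6: take 6 from left. Merged: [4, 5, 6]
Compare 6 vs 6: take 6 from left. Merged: [4, 5, 6, 6]
Compare 15 vs 6: take 6 from right. Merged: [4, 5, 6, 6, 6]
Compare 15 vs 10: take 10 from right. Merged: [4, 5, 6, 6, 6, 10]
Compare 15 vs 22: take 15 from left. Merged: [4, 5, 6, 6, 6, 10, 15]
Append remaining from right: [22]. Merged: [4, 5, 6, 6, 6, 10, 15, 22]

Final merged array: [4, 5, 6, 6, 6, 10, 15, 22]
Total comparisons: 7

The merged array is [4, 5, 6, 6, 6, 10, 15, 22], requiring 7 comparisons. The merge step runs in O(n) time where n is the total number of elements.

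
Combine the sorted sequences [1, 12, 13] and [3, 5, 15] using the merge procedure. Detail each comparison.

Merging process:

Compare 1 vs 3: take 1 from left. Merged: [1]
Compare 12 vs 3: take 3 from right. Merged: [1, 3]
Compare 12 vs 5: take 5 from right. Merged: [1, 3, 5]
Compare 12 vs 15: take 12 from left. Merged: [1, 3, 5, 12]
Compare 13 vs 15: take 13 from left. Merged: [1, 3, 5, 12, 13]
Append remaining from right: [15]. Merged: [1, 3, 5, 12, 13, 15]

Final merged array: [1, 3, 5, 12, 13, 15]
Total comparisons: 5

The merged array is [1, 3, 5, 12, 13, 15], requiring 5 comparisons. The merge step runs in O(n) time where n is the total number of elements.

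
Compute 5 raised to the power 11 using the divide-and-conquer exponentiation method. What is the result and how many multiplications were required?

Computing 5^11 by squaring (build up from 5^1; each line after the first costs one multiplication):

5^1 = 5
5^2 = (5^1)^2 = 5^2 = 25
5^4 = (5^2)^2 = 25^2 = 625
5^5 = 5 * 5^4 = 5 * 625 = 3125
5^10 = (5^5)^2 = 3125^2 = 9765625
5^11 = 5 * 5^10 = 5 * 9765625 = 48828125

Result: 48828125
Multiplications needed: 5 (5 lines after 5^1)

5^11 = 48828125. Using exponentiation by squaring, this requires 5 multiplications. The key idea: if the exponent is even, square the half-power; if odd, multiply by the base once.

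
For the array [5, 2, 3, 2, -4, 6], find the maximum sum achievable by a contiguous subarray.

Using Kadane's algorithm on [5, 2, 3, 2, -4, 6]:

Scanning through the array:
Position 1 (value 2): max_ending_here = 7, max_so_far = 7
Position 2 (value 3): max_ending_here = 10, max_so_far = 10
Position 3 (value 2): max_ending_here = 12, max_so_far = 12
Position 4 (value -4): max_ending_here = 8, max_so_far = 12
Position 5 (value 6): max_ending_here = 14, max_so_far = 14

Maximum subarray: [5, 2, 3, 2, -4, 6]
Maximum sum: 14

The maximum subarray is [5, 2, 3, 2, -4, 6] with sum 14. This subarray runs from index 0 to index 5.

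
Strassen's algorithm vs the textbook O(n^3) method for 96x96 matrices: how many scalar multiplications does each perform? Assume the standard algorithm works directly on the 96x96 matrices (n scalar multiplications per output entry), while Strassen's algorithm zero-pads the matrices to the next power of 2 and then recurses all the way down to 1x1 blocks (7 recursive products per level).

Matrix multiplication for 96x96 matrices:

Strassen's algorithm requires power-of-2 dimensions. Pad 96x96 to 128x128 (next power of 2).

Standard algorithm: 96^3 = 884736 multiplications
Strassen's algorithm: 7^(log2(128)) = 7^7 = 823543 multiplications
Savings: 884736 - 823543 = 61193 multiplications

Standard: 884736 multiplications (96^3). Strassen: 823543 multiplications (7^7, after padding to 128x128). Strassen reduces 8 recursive multiplications to 7 at each level.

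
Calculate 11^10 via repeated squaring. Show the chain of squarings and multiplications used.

Computing 11^10 by squaring (build up from 11^1; each line after the first costs one multiplication):

11^1 = 11
11^2 = (11^1)^2 = 11^2 = 121
11^4 = (11^2)^2 = 121^2 = 14641
11^5 = 11 * 11^4 = 11 * 14641 = 161051
11^10 = (11^5)^2 = 161051^2 = 25937424601

Result: 25937424601
Multiplications needed: 4 (4 lines after 11^1)

11^10 = 25937424601. Using exponentiation by squaring, this requires 4 multiplications. The key idea: if the exponent is even, square the half-power; if odd, multiply by the base once.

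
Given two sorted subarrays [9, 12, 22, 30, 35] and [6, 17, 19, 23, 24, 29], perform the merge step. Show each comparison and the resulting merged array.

Merging process:

Compare 9 vs 6: take 6 from right. Merged: [6]
Compare 9 vs 17: take 9 from left. Merged: [6, 9]
Compare 12 vs 17: take 12 from left. Merged: [6, 9, 12]
Compare 22 vs 17: take 17 from right. Merged: [6, 9, 12, 17]
Compare 22 vs 19: take 19 from right. Merged: [6, 9, 12, 17, 19]
Compare 22 vs 23: take 22 from left. Merged: [6, 9, 12, 17, 19, 22]
Compare 30 vs 23: take 23 from right. Merged: [6, 9, 12, 17, 19, 22, 23]
Compare 30 vs 24: take 24 from right. Merged: [6, 9, 12, 17, 19, 22, 23, 24]
Compare 30 vs 29: take 29 from right. Merged: [6, 9, 12, 17, 19, 22, 23, 24, 29]
Append remaining from left: [30, 35]. Merged: [6, 9, 12, 17, 19, 22, 23, 24, 29, 30, 35]

Final merged array: [6, 9, 12, 17, 19, 22, 23, 24, 29, 30, 35]
Total comparisons: 9

The merged array is [6, 9, 12, 17, 19, 22, 23, 24, 29, 30, 35], requiring 9 comparisons. The merge step runs in O(n) time where n is the total number of elements.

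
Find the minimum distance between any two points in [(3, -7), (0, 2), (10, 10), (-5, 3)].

Computing all pairwise distances among 4 points:

d((3, -7), (0, 2)) = 9.4868
d((3, -7), (10, 10)) = 18.3848
d((3, -7), (-5, 3)) = 12.8062
d((0, 2), (10, 10)) = 12.8062
d((0, 2), (-5, 3)) = 5.099 <-- minimum
d((10, 10), (-5, 3)) = 16.5529

Closest pair: (0, 2) and (-5, 3) with distance 5.099

The closest pair is (0, 2) and (-5, 3) with Euclidean distance 5.099. For 4 points, brute-force pairwise comparison is shown above. For large n, the divide-and-conquer algorithm (sort by x, recurse on halves, check the dividing strip) achieves O(n log n).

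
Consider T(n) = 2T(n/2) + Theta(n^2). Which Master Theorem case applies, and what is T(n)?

Master Theorem for T(n) = 2T(n/2) + O(n^2):

a = 2, b = 2, c = 2
log_b(a) = log_2(2) = 1.0000

Case 3: c = 2 > log_2(2) = 1.0000
T(n) = O(n^2) = O(n^2)

For T(n) = 2T(n/2) + O(n^2): log_2(2) = 1.0000. This is Case 3 of the Master Theorem (c > log_b(a), work dominated by root), giving O(n^2).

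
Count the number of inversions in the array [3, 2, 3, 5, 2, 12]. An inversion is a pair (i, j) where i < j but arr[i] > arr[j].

Finding inversions in [3, 2, 3, 5, 2, 12]:

(0, 1): arr[0]=3 > arr[1]=2
(0, 4): arr[0]=3 > arr[4]=2
(2, 4): arr[2]=3 > arr[4]=2
(3, 4): arr[3]=5 > arr[4]=2

Total inversions: 4

The array has 4 inversion(s): (0,1), (0,4), (2,4), (3,4). Each pair (i,j) satisfies i < j and arr[i] > arr[j].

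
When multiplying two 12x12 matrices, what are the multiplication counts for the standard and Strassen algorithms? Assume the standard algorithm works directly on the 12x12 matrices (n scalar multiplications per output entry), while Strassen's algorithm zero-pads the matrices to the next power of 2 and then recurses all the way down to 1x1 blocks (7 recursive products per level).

Matrix multiplication for 12x12 matrices:

Strassen's algorithm requires power-of-2 dimensions. Pad 12x12 to 16x16 (next power of 2).

Standard algorithm: 12^3 = 1728 multiplications
Strassen's algorithm: 7^(log2(16)) = 7^4 = 2401 multiplications
Difference: 1728 - 2401 = -673 (Strassen uses MORE here due to padding overhead — for small or just-over-power-of-2 n, padding can outweigh the per-level savings)

Standard: 1728 multiplications (12^3). Strassen: 2401 multiplications (7^4, after padding to 16x16). Strassen reduces 8 recursive multiplications to 7 at each level.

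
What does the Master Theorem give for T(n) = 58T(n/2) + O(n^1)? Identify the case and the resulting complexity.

Master Theorem for T(n) = 58T(n/2) + O(n^1):

a = 58, b = 2, c = 1
log_b(a) = log_2(58) = 5.8580

Case 1: c = 1 < log_2(58) = 5.8580
T(n) = O(n^(log_2 58))

For T(n) = 58T(n/2) + O(n^1): log_2(58) = 5.8580. This is Case 1 of the Master Theorem (c < log_b(a), work dominated by leaves), giving O(n^(log_2 58)).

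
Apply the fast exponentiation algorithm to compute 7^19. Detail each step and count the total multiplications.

Computing 7^19 by squaring (build up from 7^1; each line after the first costs one multiplication):

7^1 = 7
7^2 = (7^1)^2 = 7^2 = 49
7^4 = (7^2)^2 = 49^2 = 2401
7^8 = (7^4)^2 = 2401^2 = 5764801
7^9 = 7 * 7^8 = 7 * 5764801 = 40353607
7^18 = (7^9)^2 = 40353607^2 = 1628413597910449
7^19 = 7 * 7^18 = 7 * 1628413597910449 = 11398895185373143

Result: 11398895185373143
Multiplications needed: 6 (6 lines after 7^1)

7^19 = 11398895185373143. Using exponentiation by squaring, this requires 6 multiplications. The key idea: if the exponent is even, square the half-power; if odd, multiply by the base once.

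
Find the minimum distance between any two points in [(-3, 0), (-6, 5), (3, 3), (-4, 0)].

Computing all pairwise distances among 4 points:

d((-3, 0), (-6, 5)) = 5.831
d((-3, 0), (3, 3)) = 6.7082
d((-3, 0), (-4, 0)) = 1.0 <-- minimum
d((-6, 5), (3, 3)) = 9.2195
d((-6, 5), (-4, 0)) = 5.3852
d((3, 3), (-4, 0)) = 7.6158

Closest pair: (-3, 0) and (-4, 0) with distance 1.0

The closest pair is (-3, 0) and (-4, 0) with Euclidean distance 1.0. For 4 points, brute-force pairwise comparison is shown above. For large n, the divide-and-conquer algorithm (sort by x, recurse on halves, check the dividing strip) achieves O(n log n).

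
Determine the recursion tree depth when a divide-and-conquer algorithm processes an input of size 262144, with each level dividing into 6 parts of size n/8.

For divide and conquer with division factor 8:

Problem sizes at each level:
Level 0: 262144
Level 1: 32768
Level 2: 4096
Level 3: 512
Level 4: 64
Level 5: 8
Level 6: 1

The root is level 0 and the size-1 base case is level 6 (the tree spans levels 0 through 6, i.e. 7 levels counting the root), so the depth is the number of divisions: log_8(262144) = 6

The recursion tree depth is log_8(262144) = 6. At each level, the problem size is divided by 8, so it takes 6 divisions to reduce to a base case of size 1. The algorithm makes 6 recursive calls at each level.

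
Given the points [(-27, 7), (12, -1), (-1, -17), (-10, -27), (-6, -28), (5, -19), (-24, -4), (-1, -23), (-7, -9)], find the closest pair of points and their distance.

Computing all pairwise distances among 9 points:

d((-27, 7), (12, -1)) = 39.8121
d((-27, 7), (-1, -17)) = 35.3836
d((-27, 7), (-10, -27)) = 38.0132
d((-27, 7), (-6, -28)) = 40.8167
d((-27, 7), (5, -19)) = 41.2311
d((-27, 7), (-24, -4)) = 11.4018
d((-27, 7), (-1, -23)) = 39.6989
d((-27, 7), (-7, -9)) = 25.6125
d((12, -1), (-1, -17)) = 20.6155
d((12, -1), (-10, -27)) = 34.0588
d((12, -1), (-6, -28)) = 32.45
d((12, -1), (5, -19)) = 19.3132
d((12, -1), (-24, -4)) = 36.1248
d((12, -1), (-1, -23)) = 25.5539
d((12, -1), (-7, -9)) = 20.6155
d((-1, -17), (-10, -27)) = 13.4536
d((-1, -17), (-6, -28)) = 12.083
d((-1, -17), (5, -19)) = 6.3246
d((-1, -17), (-24, -4)) = 26.4197
d((-1, -17), (-1, -23)) = 6.0
d((-1, -17), (-7, -9)) = 10.0
d((-10, -27), (-6, -28)) = 4.1231 <-- minimum
d((-10, -27), (5, -19)) = 17.0
d((-10, -27), (-24, -4)) = 26.9258
d((-10, -27), (-1, -23)) = 9.8489
d((-10, -27), (-7, -9)) = 18.2483
d((-6, -28), (5, -19)) = 14.2127
d((-6, -28), (-24, -4)) = 30.0
d((-6, -28), (-1, -23)) = 7.0711
d((-6, -28), (-7, -9)) = 19.0263
d((5, -19), (-24, -4)) = 32.6497
d((5, -19), (-1, -23)) = 7.2111
d((5, -19), (-7, -9)) = 15.6205
d((-24, -4), (-1, -23)) = 29.8329
d((-24, -4), (-7, -9)) = 17.72
d((-1, -23), (-7, -9)) = 15.2315

Closest pair: (-10, -27) and (-6, -28) with distance 4.1231

The closest pair is (-10, -27) and (-6, -28) with Euclidean distance 4.1231. For 9 points, brute-force pairwise comparison is shown above. For large n, the divide-and-conquer algorithm (sort by x, recurse on halves, check the dividing strip) achieves O(n log n).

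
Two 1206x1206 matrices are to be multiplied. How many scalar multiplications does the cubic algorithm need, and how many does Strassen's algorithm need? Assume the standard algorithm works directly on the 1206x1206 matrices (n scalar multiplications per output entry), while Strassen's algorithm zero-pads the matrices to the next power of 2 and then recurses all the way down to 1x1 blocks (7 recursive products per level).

Matrix multiplication for 1206x1206 matrices:

Strassen's algorithm requires power-of-2 dimensions. Pad 1206x1206 to 2048x2048 (next power of 2).

Standard algorithm: 1206^3 = 1754049816 multiplications
Strassen's algorithm: 7^(log2(2048)) = 7^11 = 1977326743 multiplications
Difference: 1754049816 - 1977326743 = -223276927 (Strassen uses MORE here due to padding overhead — for small or just-over-power-of-2 n, padding can outweigh the per-level savings)

Standard: 1754049816 multiplications (1206^3). Strassen: 1977326743 multiplications (7^11, after padding to 2048x2048). Strassen reduces 8 recursive multiplications to 7 at each level.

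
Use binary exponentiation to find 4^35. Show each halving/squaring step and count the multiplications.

Computing 4^35 by squaring (build up from 4^1; each line after the first costs one multiplication):

4^1 = 4
4^2 = (4^1)^2 = 4^2 = 16
4^4 = (4^2)^2 = 16^2 = 256
4^8 = (4^4)^2 = 256^2 = 65536
4^16 = (4^8)^2 = 65536^2 = 4294967296
4^17 = 4 * 4^16 = 4 * 4294967296 = 17179869184
4^34 = (4^17)^2 = 17179869184^2 = 295147905179352825856
4^35 = 4 * 4^34 = 4 * 295147905179352825856 = 1180591620717411303424

Result: 1180591620717411303424
Multiplications needed: 7 (7 lines after 4^1)

4^35 = 1180591620717411303424. Using exponentiation by squaring, this requires 7 multiplications. The key idea: if the exponent is even, square the half-power; if odd, multiply by the base once.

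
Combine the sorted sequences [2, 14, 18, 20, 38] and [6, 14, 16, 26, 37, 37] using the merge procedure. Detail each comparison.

Merging process:

Compare 2 vs 6: take 2 from left. Merged: [2]
Compare 14 vs 6: take 6 from right. Merged: [2, 6]
Compare 14 vs 14: take 14 from left. Merged: [2, 6, 14]
Compare 18 vs 14: take 14 from right. Merged: [2, 6, 14, 14]
Compare 18 vs 16: take 16 from right. Merged: [2, 6, 14, 14, 16]
Compare 18 vs 26: take 18 from left. Merged: [2, 6, 14, 14, 16, 18]
Compare 20 vs 26: take 20 from left. Merged: [2, 6, 14, 14, 16, 18, 20]
Compare 38 vs 26: take 26 from right. Merged: [2, 6, 14, 14, 16, 18, 20, 26]
Compare 38 vs 37: take 37 from right. Merged: [2, 6, 14, 14, 16, 18, 20, 26, 37]
Compare 38 vs 37: take 37 from right. Merged: [2, 6, 14, 14, 16, 18, 20, 26, 37, 37]
Append remaining from left: [38]. Merged: [2, 6, 14, 14, 16, 18, 20, 26, 37, 37, 38]

Final merged array: [2, 6, 14, 14, 16, 18, 20, 26, 37, 37, 38]
Total comparisons: 10

The merged array is [2, 6, 14, 14, 16, 18, 20, 26, 37, 37, 38], requiring 10 comparisons. The merge step runs in O(n) time where n is the total number of elements.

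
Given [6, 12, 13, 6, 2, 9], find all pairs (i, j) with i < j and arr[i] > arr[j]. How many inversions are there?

Finding inversions in [6, 12, 13, 6, 2, 9]:

(0, 4): arr[0]=6 > arr[4]=2
(1, 3): arr[1]=12 > arr[3]=6
(1, 4): arr[1]=12 > arr[4]=2
(1, 5): arr[1]=12 > arr[5]=9
(2, 3): arr[2]=13 > arr[3]=6
(2, 4): arr[2]=13 > arr[4]=2
(2, 5): arr[2]=13 > arr[5]=9
(3, 4): arr[3]=6 > arr[4]=2

Total inversions: 8

The array has 8 inversion(s): (0,4), (1,3), (1,4), (1,5), (2,3), (2,4), (2,5), (3,4). Each pair (i,j) satisfies i < j and arr[i] > arr[j].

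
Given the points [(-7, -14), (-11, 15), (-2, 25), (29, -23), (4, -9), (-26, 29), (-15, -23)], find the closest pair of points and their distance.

Computing all pairwise distances among 7 points:

d((-7, -14), (-11, 15)) = 29.2746
d((-7, -14), (-2, 25)) = 39.3192
d((-7, -14), (29, -23)) = 37.108
d((-7, -14), (4, -9)) = 12.083
d((-7, -14), (-26, 29)) = 47.0106
d((-7, -14), (-15, -23)) = 12.0416 <-- minimum
d((-11, 15), (-2, 25)) = 13.4536
d((-11, 15), (29, -23)) = 55.1725
d((-11, 15), (4, -9)) = 28.3019
d((-11, 15), (-26, 29)) = 20.5183
d((-11, 15), (-15, -23)) = 38.2099
d((-2, 25), (29, -23)) = 57.1402
d((-2, 25), (4, -9)) = 34.5254
d((-2, 25), (-26, 29)) = 24.3311
d((-2, 25), (-15, -23)) = 49.7293
d((29, -23), (4, -9)) = 28.6531
d((29, -23), (-26, 29)) = 75.6902
d((29, -23), (-15, -23)) = 44.0
d((4, -9), (-26, 29)) = 48.4149
d((4, -9), (-15, -23)) = 23.6008
d((-26, 29), (-15, -23)) = 53.1507

Closest pair: (-7, -14) and (-15, -23) with distance 12.0416

The closest pair is (-7, -14) and (-15, -23) with Euclidean distance 12.0416. For 7 points, brute-force pairwise comparison is shown above. For large n, the divide-and-conquer algorithm (sort by x, recurse on halves, check the dividing strip) achieves O(n log n).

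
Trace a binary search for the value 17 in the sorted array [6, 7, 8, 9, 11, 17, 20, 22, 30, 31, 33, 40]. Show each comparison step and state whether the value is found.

Binary search for 17 in [6, 7, 8, 9, 11, 17, 20, 22, 30, 31, 33, 40]:

lo=0, hi=11, mid=5, arr[mid]=17 -> Found target at index 5!

Binary search finds 17 at index 5 after 1 comparisons. The search repeatedly halves the search space by comparing with the middle element.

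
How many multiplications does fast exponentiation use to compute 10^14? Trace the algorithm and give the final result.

Computing 10^14 by squaring (build up from 10^1; each line after the first costs one multiplication):

10^1 = 10
10^2 = (10^1)^2 = 10^2 = 100
10^3 = 10 * 10^2 = 10 * 100 = 1000
10^6 = (10^3)^2 = 1000^2 = 1000000
10^7 = 10 * 10^6 = 10 * 1000000 = 10000000
10^14 = (10^7)^2 = 10000000^2 = 100000000000000

Result: 100000000000000
Multiplications needed: 5 (5 lines after 10^1)

10^14 = 100000000000000. Using exponentiation by squaring, this requires 5 multiplications. The key idea: if the exponent is even, square the half-power; if odd, multiply by the base once.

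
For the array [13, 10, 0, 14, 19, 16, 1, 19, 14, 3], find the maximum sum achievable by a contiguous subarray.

Using Kadane's algorithm on [13, 10, 0, 14, 19, 16, 1, 19, 14, 3]:

Scanning through the array:
Position 1 (value 10): max_ending_here = 23, max_so_far = 23
Position 2 (value 0): max_ending_here = 23, max_so_far = 23
Position 3 (value 14): max_ending_here = 37, max_so_far = 37
Position 4 (value 19): max_ending_here = 56, max_so_far = 56
Position 5 (value 16): max_ending_here = 72, max_so_far = 72
Position 6 (value 1): max_ending_here = 73, max_so_far = 73
Position 7 (value 19): max_ending_here = 92, max_so_far = 92
Position 8 (value 14): max_ending_here = 106, max_so_far = 106
Position 9 (value 3): max_ending_here = 109, max_so_far = 109

Maximum subarray: [13, 10, 0, 14, 19, 16, 1, 19, 14, 3]
Maximum sum: 109

The maximum subarray is [13, 10, 0, 14, 19, 16, 1, 19, 14, 3] with sum 109. This subarray runs from index 0 to index 9.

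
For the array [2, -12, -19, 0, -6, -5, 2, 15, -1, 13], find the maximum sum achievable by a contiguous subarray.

Using Kadane's algorithm on [2, -12, -19, 0, -6, -5, 2, 15, -1, 13]:

Scanning through the array:
Position 1 (value -12): max_ending_here = -10, max_so_far = 2
Position 2 (value -19): max_ending_here = -19, max_so_far = 2
Position 3 (value 0): max_ending_here = 0, max_so_far = 2
Position 4 (value -6): max_ending_here = -6, max_so_far = 2
Position 5 (value -5): max_ending_here = -5, max_so_far = 2
Position 6 (value 2): max_ending_here = 2, max_so_far = 2
Position 7 (value 15): max_ending_here = 17, max_so_far = 17
Position 8 (value -1): max_ending_here = 16, max_so_far = 17
Position 9 (value 13): max_ending_here = 29, max_so_far = 29

Maximum subarray: [2, 15, -1, 13]
Maximum sum: 29

The maximum subarray is [2, 15, -1, 13] with sum 29. This subarray runs from index 6 to index 9.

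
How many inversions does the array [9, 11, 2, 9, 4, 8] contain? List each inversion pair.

Finding inversions in [9, 11, 2, 9, 4, 8]:

(0, 2): arr[0]=9 > arr[2]=2
(0, 4): arr[0]=9 > arr[4]=4
(0, 5): arr[0]=9 > arr[5]=8
(1, 2): arr[1]=11 > arr[2]=2
(1, 3): arr[1]=11 > arr[3]=9
(1, 4): arr[1]=11 > arr[4]=4
(1, 5): arr[1]=11 > arr[5]=8
(3, 4): arr[3]=9 > arr[4]=4
(3, 5): arr[3]=9 > arr[5]=8

Total inversions: 9

The array has 9 inversion(s): (0,2), (0,4), (0,5), (1,2), (1,3), (1,4), (1,5), (3,4), (3,5). Each pair (i,j) satisfies i < j and arr[i] > arr[j].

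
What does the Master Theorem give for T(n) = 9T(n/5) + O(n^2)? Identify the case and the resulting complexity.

Master Theorem for T(n) = 9T(n/5) + O(n^2):

a = 9, b = 5, c = 2
log_b(a) = log_5(9) = 1.3652

Case 3: c = 2 > log_5(9) = 1.3652
T(n) = O(n^2) = O(n^2)

For T(n) = 9T(n/5) + O(n^2): log_5(9) = 1.3652. This is Case 3 of the Master Theorem (c > log_b(a), work dominated by root), giving O(n^2).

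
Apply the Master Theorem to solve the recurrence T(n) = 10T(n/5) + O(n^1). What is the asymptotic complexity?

Master Theorem for T(n) = 10T(n/5) + O(n^1):

a = 10, b = 5, c = 1
log_b(a) = log_5(10) = 1.4307

Case 1: c = 1 < log_5(10) = 1.4307
T(n) = O(n^(log_5 10))

For T(n) = 10T(n/5) + O(n^1): log_5(10) = 1.4307. This is Case 1 of the Master Theorem (c < log_b(a), work dominated by leaves), giving O(n^(log_5 10)).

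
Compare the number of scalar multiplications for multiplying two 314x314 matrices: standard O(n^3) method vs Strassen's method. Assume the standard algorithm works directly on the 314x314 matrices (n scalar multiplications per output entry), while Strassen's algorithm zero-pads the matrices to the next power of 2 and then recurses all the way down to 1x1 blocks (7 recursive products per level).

Matrix multiplication for 314x314 matrices:

Strassen's algorithm requires power-of-2 dimensions. Pad 314x314 to 512x512 (next power of 2).

Standard algorithm: 314^3 = 30959144 multiplications
Strassen's algorithm: 7^(log2(512)) = 7^9 = 40353607 multiplications
Difference: 30959144 - 40353607 = -9394463 (Strassen uses MORE here due to padding overhead — for small or just-over-power-of-2 n, padding can outweigh the per-level savings)

Standard: 30959144 multiplications (314^3). Strassen: 40353607 multiplications (7^9, after padding to 512x512). Strassen reduces 8 recursive multiplications to 7 at each level.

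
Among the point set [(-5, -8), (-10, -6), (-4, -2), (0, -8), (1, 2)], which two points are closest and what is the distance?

Computing all pairwise distances among 5 points:

d((-5, -8), (-10, -6)) = 5.3852
d((-5, -8), (-4, -2)) = 6.0828
d((-5, -8), (0, -8)) = 5.0 <-- minimum
d((-5, -8), (1, 2)) = 11.6619
d((-10, -6), (-4, -2)) = 7.2111
d((-10, -6), (0, -8)) = 10.198
d((-10, -6), (1, 2)) = 13.6015
d((-4, -2), (0, -8)) = 7.2111
d((-4, -2), (1, 2)) = 6.4031
d((0, -8), (1, 2)) = 10.0499

Closest pair: (-5, -8) and (0, -8) with distance 5.0

The closest pair is (-5, -8) and (0, -8) with Euclidean distance 5.0. For 5 points, brute-force pairwise comparison is shown above. For large n, the divide-and-conquer algorithm (sort by x, recurse on halves, check the dividing strip) achieves O(n log n).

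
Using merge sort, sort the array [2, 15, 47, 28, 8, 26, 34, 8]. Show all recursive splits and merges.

Merge sort trace:

Split: [2, 15, 47, 28, 8, 26, 34, 8] -> [2, 15, 47, 28] and [8, 26, 34, 8]
  Split: [2, 15, 47, 28] -> [2, 15] and [47, 28]
    Split: [2, 15] -> [2] and [15]
    Merge: [2] + [15] -> [2, 15]
    Split: [47, 28] -> [47] and [28]
    Merge: [47] + [28] -> [28, 47]
  Merge: [2, 15] + [28, 47] -> [2, 15, 28, 47]
  Split: [8, 26, 34, 8] -> [8, 26] and [34, 8]
    Split: [8, 26] -> [8] and [26]
    Merge: [8] + [26] -> [8, 26]
    Split: [34, 8] -> [34] and [8]
    Merge: [34] + [8] -> [8, 34]
  Merge: [8, 26] + [8, 34] -> [8, 8, 26, 34]
Merge: [2, 15, 28, 47] + [8, 8, 26, 34] -> [2, 8, 8, 15, 26, 28, 34, 47]

Final sorted array: [2, 8, 8, 15, 26, 28, 34, 47]

The merge sort proceeds by recursively splitting the array and merging sorted halves.
After all merges, the sorted array is [2, 8, 8, 15, 26, 28, 34, 47].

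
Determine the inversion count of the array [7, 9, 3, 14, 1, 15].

Finding inversions in [7, 9, 3, 14, 1, 15]:

(0, 2): arr[0]=7 > arr[2]=3
(0, 4): arr[0]=7 > arr[4]=1
(1, 2): arr[1]=9 > arr[2]=3
(1, 4): arr[1]=9 > arr[4]=1
(2, 4): arr[2]=3 > arr[4]=1
(3, 4): arr[3]=14 > arr[4]=1

Total inversions: 6

The array has 6 inversion(s): (0,2), (0,4), (1,2), (1,4), (2,4), (3,4). Each pair (i,j) satisfies i < j and arr[i] > arr[j].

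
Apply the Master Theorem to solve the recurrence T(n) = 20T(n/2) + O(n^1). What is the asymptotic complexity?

Master Theorem for T(n) = 20T(n/2) + O(n^1):

a = 20, b = 2, c = 1
log_b(a) = log_2(20) = 4.3219

Case 1: c = 1 < log_2(20) = 4.3219
T(n) = O(n^(log_2 20))

For T(n) = 20T(n/2) + O(n^1): log_2(20) = 4.3219. This is Case 1 of the Master Theorem (c < log_b(a), work dominated by leaves), giving O(n^(log_2 20)).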